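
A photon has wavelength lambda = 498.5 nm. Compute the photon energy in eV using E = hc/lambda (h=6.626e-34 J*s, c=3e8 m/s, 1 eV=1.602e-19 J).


E = hc / lambda
= (6.626e-34)(3e8) / (498.5e-9)
= 1.9878e-25 / 4.9850e-07
= 3.9876e-19 J
Converting to eV: 3.9876e-19 / 1.602e-19
= 2.4891 eV

2.4891


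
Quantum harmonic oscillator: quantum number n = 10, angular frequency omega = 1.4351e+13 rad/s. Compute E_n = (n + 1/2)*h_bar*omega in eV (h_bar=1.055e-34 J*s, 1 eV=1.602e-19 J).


E = (n + 1/2) * h_bar * omega
= (10 + 0.5) * 1.055e-34 * 1.4351e+13
= 10.5 * 1.5140e-21
= 1.5897e-20 J
= 0.0992 eV

0.0992


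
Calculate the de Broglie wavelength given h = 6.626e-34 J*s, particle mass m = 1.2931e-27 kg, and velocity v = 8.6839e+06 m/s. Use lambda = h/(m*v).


lambda = h / (m * v)
= 6.626e-34 / (1.2931e-27 * 8.6839e+06)
= 6.626e-34 / 1.1229e-20
= 5.9007e-14 m

5.9007e-14


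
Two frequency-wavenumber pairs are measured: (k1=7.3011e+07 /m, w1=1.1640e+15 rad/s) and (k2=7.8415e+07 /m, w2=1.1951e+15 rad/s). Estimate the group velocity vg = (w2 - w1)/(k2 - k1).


vg = (w2 - w1) / (k2 - k1)
= (1.1951e+15 - 1.1640e+15) / (7.8415e+07 - 7.3011e+07)
= 3.1100e+13 / 5.4040e+06
= 5.7550e+06 m/s

5.7550e+06


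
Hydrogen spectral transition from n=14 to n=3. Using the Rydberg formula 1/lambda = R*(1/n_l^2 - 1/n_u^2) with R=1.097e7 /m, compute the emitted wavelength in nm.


1/lambda = R * (1/n_l^2 - 1/n_u^2)
= 1.097e7 * (1/3^2 - 1/14^2)
= 1.097e7 * (0.111111 - 0.005102)
= 1.097e7 * 0.106009
= 1.1629e+06 /m
lambda = 1 / 1.1629e+06 = 859.9047 nm

859.9047


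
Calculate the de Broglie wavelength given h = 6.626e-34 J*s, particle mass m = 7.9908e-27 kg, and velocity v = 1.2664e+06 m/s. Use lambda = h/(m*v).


lambda = h / (m * v)
= 6.626e-34 / (7.9908e-27 * 1.2664e+06)
= 6.626e-34 / 1.0120e-20
= 6.5477e-14 m

6.5477e-14


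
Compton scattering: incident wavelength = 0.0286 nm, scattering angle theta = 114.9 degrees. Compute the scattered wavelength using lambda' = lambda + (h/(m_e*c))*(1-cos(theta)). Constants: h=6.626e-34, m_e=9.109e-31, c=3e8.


Compton wavelength: h/(m_e*c) = 2.4247e-12 m
d_lambda = 2.4247e-12 * (1 - cos(114.9 deg))
= 2.4247e-12 * 1.421036
= 3.4456e-12 m = 0.003446 nm
lambda' = 0.0286 + 0.003446
= 0.032046 nm

0.032046


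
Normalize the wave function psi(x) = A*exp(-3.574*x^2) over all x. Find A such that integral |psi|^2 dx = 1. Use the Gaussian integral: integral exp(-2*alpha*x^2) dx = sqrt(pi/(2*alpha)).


integral |psi|^2 dx = A^2 * sqrt(pi/(2*alpha)) = 1
A^2 = sqrt(2*alpha/pi)
= sqrt(2 * 3.574 / pi)
= 1.508403
A = sqrt(1.508403)
= 1.2282

1.2282


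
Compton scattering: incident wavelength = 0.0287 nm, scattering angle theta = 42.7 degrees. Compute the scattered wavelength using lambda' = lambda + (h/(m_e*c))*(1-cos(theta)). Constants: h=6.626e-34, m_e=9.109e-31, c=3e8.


Compton wavelength: h/(m_e*c) = 2.4247e-12 m
d_lambda = 2.4247e-12 * (1 - cos(42.7 deg))
= 2.4247e-12 * 0.265085
= 6.4275e-13 m = 0.000643 nm
lambda' = 0.0287 + 0.000643
= 0.029343 nm

0.029343


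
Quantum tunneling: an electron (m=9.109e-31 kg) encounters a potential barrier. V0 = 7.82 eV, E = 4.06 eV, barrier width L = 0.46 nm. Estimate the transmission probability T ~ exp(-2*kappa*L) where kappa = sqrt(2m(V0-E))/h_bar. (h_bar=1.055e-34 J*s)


V0 - E = 3.76 eV = 6.0235e-19 J
kappa = sqrt(2 * m * (V0-E)) / h_bar
= sqrt(2 * 9.109e-31 * 6.0235e-19) / 1.055e-34
= 9.9294e+09 /m
2*kappa*L = 2 * 9.9294e+09 * 0.46e-9
= 9.135
T = exp(-9.135) = 1.078198e-04

1.078198e-04


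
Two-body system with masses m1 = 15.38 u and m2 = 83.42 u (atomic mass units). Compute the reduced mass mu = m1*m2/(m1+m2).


mu = m1 * m2 / (m1 + m2)
= 15.38 * 83.42 / (15.38 + 83.42)
= 1282.9996 / 98.8
= 12.9858 u

12.9858


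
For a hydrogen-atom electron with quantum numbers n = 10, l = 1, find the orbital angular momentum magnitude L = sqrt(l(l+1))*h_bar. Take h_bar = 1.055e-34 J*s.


L = sqrt(l*(l+1)) * h_bar
= sqrt(1 * 2) * 1.055e-34
= sqrt(2) * 1.055e-34
= 1.4142 * 1.055e-34
= 1.4920e-34 J*s

1.4920e-34


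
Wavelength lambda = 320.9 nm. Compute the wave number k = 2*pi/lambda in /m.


k = 2 * pi / lambda
= 6.2832 / (320.9e-9)
= 6.2832 / 3.2090e-07
= 1.9580e+07 /m

1.9580e+07


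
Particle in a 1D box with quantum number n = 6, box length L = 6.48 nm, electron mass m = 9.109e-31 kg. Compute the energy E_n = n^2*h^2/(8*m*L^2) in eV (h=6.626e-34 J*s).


E = n^2 * h^2 / (8 * m * L^2)
= 6^2 * (6.626e-34)^2 / (8 * 9.109e-31 * (6.48e-9)^2)
= 36 * 4.3904e-67 / (8 * 9.109e-31 * 4.1990e-17)
= 5.1653e-20 J
= 0.3224 eV

0.3224


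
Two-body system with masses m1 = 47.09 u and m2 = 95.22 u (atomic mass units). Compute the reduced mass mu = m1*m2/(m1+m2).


mu = m1 * m2 / (m1 + m2)
= 47.09 * 95.22 / (47.09 + 95.22)
= 4483.9098 / 142.31
= 31.508 u

31.508


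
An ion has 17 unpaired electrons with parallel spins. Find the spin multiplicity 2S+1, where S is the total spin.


Total spin S = N * (1/2) = 17 * 0.5 = 8.5
Spin multiplicity = 2S + 1
= 2 * 8.5 + 1
= 18

18


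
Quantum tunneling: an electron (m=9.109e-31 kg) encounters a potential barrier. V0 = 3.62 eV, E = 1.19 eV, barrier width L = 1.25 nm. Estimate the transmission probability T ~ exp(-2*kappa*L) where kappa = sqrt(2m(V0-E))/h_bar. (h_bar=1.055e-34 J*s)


V0 - E = 2.43 eV = 3.8929e-19 J
kappa = sqrt(2 * m * (V0-E)) / h_bar
= sqrt(2 * 9.109e-31 * 3.8929e-19) / 1.055e-34
= 7.9824e+09 /m
2*kappa*L = 2 * 7.9824e+09 * 1.25e-9
= 19.9559
T = exp(-19.9559) = 2.153988e-09

2.153988e-09


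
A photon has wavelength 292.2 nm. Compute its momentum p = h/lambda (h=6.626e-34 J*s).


p = h / lambda
= 6.626e-34 / (292.2e-9)
= 6.626e-34 / 2.9220e-07
= 2.2676e-27 kg*m/s

2.2676e-27


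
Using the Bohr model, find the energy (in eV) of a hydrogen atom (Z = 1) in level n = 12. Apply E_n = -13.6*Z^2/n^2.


E_n = -13.6 * Z^2 / n^2
= -13.6 * 1^2 / 12^2
= -13.6 * 1 / 144
= -0.0944 eV

-0.0944


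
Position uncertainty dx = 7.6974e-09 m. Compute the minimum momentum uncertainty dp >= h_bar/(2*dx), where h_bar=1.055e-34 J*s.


dp = h_bar / (2 * dx)
= 1.055e-34 / (2 * 7.6974e-09)
= 1.055e-34 / 1.5395e-08
= 6.8530e-27 kg*m/s

6.8530e-27


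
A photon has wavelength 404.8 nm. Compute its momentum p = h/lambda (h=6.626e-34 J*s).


p = h / lambda
= 6.626e-34 / (404.8e-9)
= 6.626e-34 / 4.0480e-07
= 1.6369e-27 kg*m/s

1.6369e-27


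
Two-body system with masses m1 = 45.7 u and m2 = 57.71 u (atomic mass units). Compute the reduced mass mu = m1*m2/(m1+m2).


mu = m1 * m2 / (m1 + m2)
= 45.7 * 57.71 / (45.7 + 57.71)
= 2637.347 / 103.41
= 25.5038 u

25.5038


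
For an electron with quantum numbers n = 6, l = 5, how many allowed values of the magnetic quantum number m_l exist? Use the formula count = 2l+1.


m_l ranges from -l to +l in integer steps
So m_l goes from -5 to +5
Count = 2l + 1 = 2*5 + 1
= 11

11


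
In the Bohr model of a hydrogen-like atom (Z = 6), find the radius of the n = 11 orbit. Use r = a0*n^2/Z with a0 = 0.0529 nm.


r = a0 * n^2 / Z
= 0.0529 * 11^2 / 6
= 0.0529 * 121 / 6
= 1.0668 nm

1.0668


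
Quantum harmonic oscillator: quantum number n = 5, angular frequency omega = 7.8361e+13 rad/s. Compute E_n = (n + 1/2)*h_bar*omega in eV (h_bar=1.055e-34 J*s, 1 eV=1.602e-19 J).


E = (n + 1/2) * h_bar * omega
= (5 + 0.5) * 1.055e-34 * 7.8361e+13
= 5.5 * 8.2671e-21
= 4.5469e-20 J
= 0.2838 eV

0.2838


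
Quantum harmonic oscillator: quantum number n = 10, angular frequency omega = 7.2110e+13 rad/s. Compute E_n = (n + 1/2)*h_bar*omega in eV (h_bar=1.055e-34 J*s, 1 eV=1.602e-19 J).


E = (n + 1/2) * h_bar * omega
= (10 + 0.5) * 1.055e-34 * 7.2110e+13
= 10.5 * 7.6076e-21
= 7.9880e-20 J
= 0.4986 eV

0.4986


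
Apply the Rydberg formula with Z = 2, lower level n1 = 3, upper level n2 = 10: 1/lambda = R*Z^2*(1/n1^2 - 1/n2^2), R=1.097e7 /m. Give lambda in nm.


1/lambda = R * Z^2 * (1/n1^2 - 1/n2^2)
= 1.097e7 * 2^2 * (1/3^2 - 1/10^2)
= 1.097e7 * 4 * (0.111111 - 0.01)
= 4.4368e+06 /m
lambda = 1 / 4.4368e+06
= 225.3899 nm

225.3899


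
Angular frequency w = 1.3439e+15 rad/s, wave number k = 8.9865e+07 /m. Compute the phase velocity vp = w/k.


vp = w / k
= 1.3439e+15 / 8.9865e+07
= 1.4955e+07 m/s

1.4955e+07


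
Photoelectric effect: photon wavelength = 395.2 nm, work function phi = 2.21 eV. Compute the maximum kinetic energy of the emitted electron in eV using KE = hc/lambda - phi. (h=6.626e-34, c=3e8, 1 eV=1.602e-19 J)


E_photon = hc / lambda
= (6.626e-34)(3e8) / (395.2e-9)
= 5.0299e-19 J
= 3.1397 eV
KE = E_photon - phi
= 3.1397 - 2.21
= 0.9297 eV

0.9297


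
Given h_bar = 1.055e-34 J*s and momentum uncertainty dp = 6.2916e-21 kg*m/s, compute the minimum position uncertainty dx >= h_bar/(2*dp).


dx = h_bar / (2 * dp)
= 1.055e-34 / (2 * 6.2916e-21)
= 1.055e-34 / 1.2583e-20
= 8.3842e-15 m

8.3842e-15


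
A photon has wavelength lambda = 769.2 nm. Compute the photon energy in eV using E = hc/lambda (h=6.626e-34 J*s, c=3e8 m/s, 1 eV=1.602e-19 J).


E = hc / lambda
= (6.626e-34)(3e8) / (769.2e-9)
= 1.9878e-25 / 7.6920e-07
= 2.5842e-19 J
Converting to eV: 2.5842e-19 / 1.602e-19
= 1.6131 eV

1.6131


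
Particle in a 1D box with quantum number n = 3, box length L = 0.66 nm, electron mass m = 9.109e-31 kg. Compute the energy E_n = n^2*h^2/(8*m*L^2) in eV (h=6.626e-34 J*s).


E = n^2 * h^2 / (8 * m * L^2)
= 3^2 * (6.626e-34)^2 / (8 * 9.109e-31 * (0.66e-9)^2)
= 9 * 4.3904e-67 / (8 * 9.109e-31 * 4.3560e-19)
= 1.2448e-18 J
= 7.7702 eV

7.7702


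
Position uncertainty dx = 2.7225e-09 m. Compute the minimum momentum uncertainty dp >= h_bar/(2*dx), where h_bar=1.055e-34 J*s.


dp = h_bar / (2 * dx)
= 1.055e-34 / (2 * 2.7225e-09)
= 1.055e-34 / 5.4450e-09
= 1.9376e-26 kg*m/s

1.9376e-26


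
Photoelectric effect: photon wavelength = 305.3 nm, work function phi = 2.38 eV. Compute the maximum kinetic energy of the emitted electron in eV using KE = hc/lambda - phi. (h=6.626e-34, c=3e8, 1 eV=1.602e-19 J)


E_photon = hc / lambda
= (6.626e-34)(3e8) / (305.3e-9)
= 6.5110e-19 J
= 4.0643 eV
KE = E_photon - phi
= 4.0643 - 2.38
= 1.6843 eV

1.6843


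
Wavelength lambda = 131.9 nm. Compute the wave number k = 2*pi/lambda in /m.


k = 2 * pi / lambda
= 6.2832 / (131.9e-9)
= 6.2832 / 1.3190e-07
= 4.7636e+07 /m

4.7636e+07


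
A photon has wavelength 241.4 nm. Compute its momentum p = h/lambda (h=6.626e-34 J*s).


p = h / lambda
= 6.626e-34 / (241.4e-9)
= 6.626e-34 / 2.4140e-07
= 2.7448e-27 kg*m/s

2.7448e-27


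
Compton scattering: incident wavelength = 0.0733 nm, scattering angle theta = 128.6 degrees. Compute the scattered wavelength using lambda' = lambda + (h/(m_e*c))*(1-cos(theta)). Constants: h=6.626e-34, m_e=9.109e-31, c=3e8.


Compton wavelength: h/(m_e*c) = 2.4247e-12 m
d_lambda = 2.4247e-12 * (1 - cos(128.6 deg))
= 2.4247e-12 * 1.62388
= 3.9374e-12 m = 0.003937 nm
lambda' = 0.0733 + 0.003937
= 0.077237 nm

0.077237


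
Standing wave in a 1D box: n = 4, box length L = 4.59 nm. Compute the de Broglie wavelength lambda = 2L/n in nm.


lambda = 2L / n
= 2 * 4.59 / 4
= 9.18 / 4
= 2.295 nm

2.295


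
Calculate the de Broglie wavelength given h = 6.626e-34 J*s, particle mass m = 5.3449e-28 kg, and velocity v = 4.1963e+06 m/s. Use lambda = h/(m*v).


lambda = h / (m * v)
= 6.626e-34 / (5.3449e-28 * 4.1963e+06)
= 6.626e-34 / 2.2429e-21
= 2.9542e-13 m

2.9542e-13


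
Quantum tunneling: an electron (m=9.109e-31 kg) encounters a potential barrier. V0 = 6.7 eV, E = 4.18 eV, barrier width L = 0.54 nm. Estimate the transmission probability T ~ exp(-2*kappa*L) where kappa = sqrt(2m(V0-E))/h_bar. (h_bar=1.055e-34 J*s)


V0 - E = 2.52 eV = 4.0370e-19 J
kappa = sqrt(2 * m * (V0-E)) / h_bar
= sqrt(2 * 9.109e-31 * 4.0370e-19) / 1.055e-34
= 8.1289e+09 /m
2*kappa*L = 2 * 8.1289e+09 * 0.54e-9
= 8.7792
T = exp(-8.7792) = 1.539067e-04

1.539067e-04


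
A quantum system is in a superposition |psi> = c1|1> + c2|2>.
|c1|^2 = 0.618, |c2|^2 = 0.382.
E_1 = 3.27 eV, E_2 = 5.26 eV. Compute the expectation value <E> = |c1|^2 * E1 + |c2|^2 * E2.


<E> = |c1|^2 * E1 + |c2|^2 * E2
= 0.618 * 3.27 + 0.382 * 5.26
= 2.0209 + 2.0093
= 4.0302 eV

4.0302


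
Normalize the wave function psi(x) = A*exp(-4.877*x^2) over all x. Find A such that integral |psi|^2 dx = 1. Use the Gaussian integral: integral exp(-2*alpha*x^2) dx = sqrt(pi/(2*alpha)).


integral |psi|^2 dx = A^2 * sqrt(pi/(2*alpha)) = 1
A^2 = sqrt(2*alpha/pi)
= sqrt(2 * 4.877 / pi)
= 1.762043
A = sqrt(1.762043)
= 1.3274

1.3274


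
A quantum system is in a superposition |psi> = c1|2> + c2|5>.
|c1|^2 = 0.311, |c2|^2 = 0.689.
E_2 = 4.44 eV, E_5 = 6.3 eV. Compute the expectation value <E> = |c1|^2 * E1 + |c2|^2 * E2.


<E> = |c1|^2 * E1 + |c2|^2 * E2
= 0.311 * 4.44 + 0.689 * 6.3
= 1.3808 + 4.3407
= 5.7215 eV

5.7215


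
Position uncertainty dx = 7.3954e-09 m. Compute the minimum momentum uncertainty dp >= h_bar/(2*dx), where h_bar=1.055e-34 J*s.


dp = h_bar / (2 * dx)
= 1.055e-34 / (2 * 7.3954e-09)
= 1.055e-34 / 1.4791e-08
= 7.1328e-27 kg*m/s

7.1328e-27


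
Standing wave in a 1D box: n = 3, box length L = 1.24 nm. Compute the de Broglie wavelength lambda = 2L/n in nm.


lambda = 2L / n
= 2 * 1.24 / 3
= 2.48 / 3
= 0.8267 nm

0.8267


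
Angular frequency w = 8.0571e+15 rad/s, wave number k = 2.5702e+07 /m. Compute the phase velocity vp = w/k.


vp = w / k
= 8.0571e+15 / 2.5702e+07
= 3.1348e+08 m/s

3.1348e+08


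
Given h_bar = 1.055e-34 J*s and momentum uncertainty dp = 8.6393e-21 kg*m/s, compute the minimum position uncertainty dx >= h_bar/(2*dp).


dx = h_bar / (2 * dp)
= 1.055e-34 / (2 * 8.6393e-21)
= 1.055e-34 / 1.7279e-20
= 6.1058e-15 m

6.1058e-15


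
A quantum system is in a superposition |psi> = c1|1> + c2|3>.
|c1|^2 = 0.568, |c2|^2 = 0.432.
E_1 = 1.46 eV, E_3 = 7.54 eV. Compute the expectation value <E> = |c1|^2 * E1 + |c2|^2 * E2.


<E> = |c1|^2 * E1 + |c2|^2 * E2
= 0.568 * 1.46 + 0.432 * 7.54
= 0.8293 + 3.2573
= 4.0866 eV

4.0866


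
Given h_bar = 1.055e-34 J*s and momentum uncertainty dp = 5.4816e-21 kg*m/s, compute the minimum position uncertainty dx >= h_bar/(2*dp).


dx = h_bar / (2 * dp)
= 1.055e-34 / (2 * 5.4816e-21)
= 1.055e-34 / 1.0963e-20
= 9.6231e-15 m

9.6231e-15


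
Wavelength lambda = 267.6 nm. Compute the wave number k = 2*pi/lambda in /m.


k = 2 * pi / lambda
= 6.2832 / (267.6e-9)
= 6.2832 / 2.6760e-07
= 2.3480e+07 /m

2.3480e+07


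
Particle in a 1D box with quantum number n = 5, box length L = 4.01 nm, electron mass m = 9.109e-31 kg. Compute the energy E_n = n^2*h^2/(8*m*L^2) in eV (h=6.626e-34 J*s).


E = n^2 * h^2 / (8 * m * L^2)
= 5^2 * (6.626e-34)^2 / (8 * 9.109e-31 * (4.01e-9)^2)
= 25 * 4.3904e-67 / (8 * 9.109e-31 * 1.6080e-17)
= 9.3668e-20 J
= 0.5847 eV

0.5847


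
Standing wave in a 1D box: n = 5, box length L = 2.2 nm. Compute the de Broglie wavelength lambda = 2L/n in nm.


lambda = 2L / n
= 2 * 2.2 / 5
= 4.4 / 5
= 0.88 nm

0.88


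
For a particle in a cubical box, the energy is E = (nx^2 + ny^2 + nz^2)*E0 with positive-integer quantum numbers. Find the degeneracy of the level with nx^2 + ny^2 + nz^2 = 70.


Enumerate all (nx, ny, nz) with nx^2 + ny^2 + nz^2 = 70:
(3,5,6)
(3,6,5)
(5,3,6)
(5,6,3)
(6,3,5)
(6,5,3)
Total degeneracy = 6

6


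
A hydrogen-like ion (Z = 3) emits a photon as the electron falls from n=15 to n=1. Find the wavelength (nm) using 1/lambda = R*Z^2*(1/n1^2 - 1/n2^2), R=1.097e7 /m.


1/lambda = R * Z^2 * (1/n1^2 - 1/n2^2)
= 1.097e7 * 3^2 * (1/1^2 - 1/15^2)
= 1.097e7 * 9 * (1.0 - 0.004444)
= 9.8291e+07 /m
lambda = 1 / 9.8291e+07
= 10.1739 nm

10.1739


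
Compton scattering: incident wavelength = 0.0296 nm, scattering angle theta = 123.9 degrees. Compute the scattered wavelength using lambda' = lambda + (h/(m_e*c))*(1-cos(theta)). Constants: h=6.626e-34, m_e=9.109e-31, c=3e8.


Compton wavelength: h/(m_e*c) = 2.4247e-12 m
d_lambda = 2.4247e-12 * (1 - cos(123.9 deg))
= 2.4247e-12 * 1.557745
= 3.7771e-12 m = 0.003777 nm
lambda' = 0.0296 + 0.003777
= 0.033377 nm

0.033377


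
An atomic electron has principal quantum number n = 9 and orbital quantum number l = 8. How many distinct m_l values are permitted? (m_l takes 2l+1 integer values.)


m_l ranges from -l to +l in integer steps
So m_l goes from -8 to +8
Count = 2l + 1 = 2*8 + 1
= 17

17


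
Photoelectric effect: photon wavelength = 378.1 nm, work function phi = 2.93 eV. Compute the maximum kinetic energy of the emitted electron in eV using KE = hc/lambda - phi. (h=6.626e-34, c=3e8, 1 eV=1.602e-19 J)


E_photon = hc / lambda
= (6.626e-34)(3e8) / (378.1e-9)
= 5.2573e-19 J
= 3.2817 eV
KE = E_photon - phi
= 3.2817 - 2.93
= 0.3517 eV

0.3517


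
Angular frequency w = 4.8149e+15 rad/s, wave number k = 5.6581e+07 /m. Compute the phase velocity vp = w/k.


vp = w / k
= 4.8149e+15 / 5.6581e+07
= 8.5097e+07 m/s

8.5097e+07


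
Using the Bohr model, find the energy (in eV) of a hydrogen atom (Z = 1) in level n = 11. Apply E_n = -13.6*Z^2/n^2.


E_n = -13.6 * Z^2 / n^2
= -13.6 * 1^2 / 11^2
= -13.6 * 1 / 121
= -0.1124 eV

-0.1124


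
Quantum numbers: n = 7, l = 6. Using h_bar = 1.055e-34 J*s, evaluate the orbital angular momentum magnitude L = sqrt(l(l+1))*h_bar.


L = sqrt(l*(l+1)) * h_bar
= sqrt(6 * 7) * 1.055e-34
= sqrt(42) * 1.055e-34
= 6.4807 * 1.055e-34
= 6.8372e-34 J*s

6.8372e-34


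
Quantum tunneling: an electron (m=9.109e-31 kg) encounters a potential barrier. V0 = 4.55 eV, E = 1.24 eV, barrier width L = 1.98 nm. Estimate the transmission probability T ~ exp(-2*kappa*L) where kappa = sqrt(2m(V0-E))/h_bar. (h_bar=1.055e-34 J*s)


V0 - E = 3.31 eV = 5.3026e-19 J
kappa = sqrt(2 * m * (V0-E)) / h_bar
= sqrt(2 * 9.109e-31 * 5.3026e-19) / 1.055e-34
= 9.3163e+09 /m
2*kappa*L = 2 * 9.3163e+09 * 1.98e-9
= 36.8925
T = exp(-36.8925) = 9.501275e-17

9.501275e-17


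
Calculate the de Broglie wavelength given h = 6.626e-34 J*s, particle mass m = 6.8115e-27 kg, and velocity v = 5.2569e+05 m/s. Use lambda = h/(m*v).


lambda = h / (m * v)
= 6.626e-34 / (6.8115e-27 * 5.2569e+05)
= 6.626e-34 / 3.5807e-21
= 1.8505e-13 m

1.8505e-13


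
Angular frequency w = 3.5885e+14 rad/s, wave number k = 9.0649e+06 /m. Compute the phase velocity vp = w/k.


vp = w / k
= 3.5885e+14 / 9.0649e+06
= 3.9587e+07 m/s

3.9587e+07


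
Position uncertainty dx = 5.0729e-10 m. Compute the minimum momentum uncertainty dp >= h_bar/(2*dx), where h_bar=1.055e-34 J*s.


dp = h_bar / (2 * dx)
= 1.055e-34 / (2 * 5.0729e-10)
= 1.055e-34 / 1.0146e-09
= 1.0398e-25 kg*m/s

1.0398e-25


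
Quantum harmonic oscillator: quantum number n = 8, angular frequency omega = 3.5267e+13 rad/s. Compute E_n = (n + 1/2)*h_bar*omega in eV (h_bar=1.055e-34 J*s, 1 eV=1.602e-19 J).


E = (n + 1/2) * h_bar * omega
= (8 + 0.5) * 1.055e-34 * 3.5267e+13
= 8.5 * 3.7207e-21
= 3.1626e-20 J
= 0.1974 eV

0.1974


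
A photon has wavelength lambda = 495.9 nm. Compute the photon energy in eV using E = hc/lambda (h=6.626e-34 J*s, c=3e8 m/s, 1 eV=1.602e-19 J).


E = hc / lambda
= (6.626e-34)(3e8) / (495.9e-9)
= 1.9878e-25 / 4.9590e-07
= 4.0085e-19 J
Converting to eV: 4.0085e-19 / 1.602e-19
= 2.5022 eV

2.5022


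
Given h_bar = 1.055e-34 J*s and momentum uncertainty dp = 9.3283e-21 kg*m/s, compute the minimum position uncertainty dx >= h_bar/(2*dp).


dx = h_bar / (2 * dp)
= 1.055e-34 / (2 * 9.3283e-21)
= 1.055e-34 / 1.8657e-20
= 5.6548e-15 m

5.6548e-15


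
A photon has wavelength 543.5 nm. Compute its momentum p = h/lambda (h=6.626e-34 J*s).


p = h / lambda
= 6.626e-34 / (543.5e-9)
= 6.626e-34 / 5.4350e-07
= 1.2191e-27 kg*m/s

1.2191e-27


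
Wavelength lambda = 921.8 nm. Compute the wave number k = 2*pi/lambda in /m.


k = 2 * pi / lambda
= 6.2832 / (921.8e-9)
= 6.2832 / 9.2180e-07
= 6.8162e+06 /m

6.8162e+06


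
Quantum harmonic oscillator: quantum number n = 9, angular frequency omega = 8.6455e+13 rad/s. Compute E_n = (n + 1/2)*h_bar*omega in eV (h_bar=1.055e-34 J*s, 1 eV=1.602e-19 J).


E = (n + 1/2) * h_bar * omega
= (9 + 0.5) * 1.055e-34 * 8.6455e+13
= 9.5 * 9.1210e-21
= 8.6650e-20 J
= 0.5409 eV

0.5409


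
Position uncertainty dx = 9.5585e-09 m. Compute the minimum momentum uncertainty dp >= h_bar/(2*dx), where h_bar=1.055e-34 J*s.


dp = h_bar / (2 * dx)
= 1.055e-34 / (2 * 9.5585e-09)
= 1.055e-34 / 1.9117e-08
= 5.5186e-27 kg*m/s

5.5186e-27


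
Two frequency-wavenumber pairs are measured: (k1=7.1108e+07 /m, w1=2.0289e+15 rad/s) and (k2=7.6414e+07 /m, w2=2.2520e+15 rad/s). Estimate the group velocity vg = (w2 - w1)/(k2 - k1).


vg = (w2 - w1) / (k2 - k1)
= (2.2520e+15 - 2.0289e+15) / (7.6414e+07 - 7.1108e+07)
= 2.2310e+14 / 5.3060e+06
= 4.2047e+07 m/s

4.2047e+07


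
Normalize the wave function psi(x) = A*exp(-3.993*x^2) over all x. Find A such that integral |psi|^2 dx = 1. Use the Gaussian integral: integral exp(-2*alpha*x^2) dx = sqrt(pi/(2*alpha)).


integral |psi|^2 dx = A^2 * sqrt(pi/(2*alpha)) = 1
A^2 = sqrt(2*alpha/pi)
= sqrt(2 * 3.993 / pi)
= 1.594372
A = sqrt(1.594372)
= 1.2627

1.2627


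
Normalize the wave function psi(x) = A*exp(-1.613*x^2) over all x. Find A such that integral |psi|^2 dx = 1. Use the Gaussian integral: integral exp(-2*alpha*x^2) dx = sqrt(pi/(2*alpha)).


integral |psi|^2 dx = A^2 * sqrt(pi/(2*alpha)) = 1
A^2 = sqrt(2*alpha/pi)
= sqrt(2 * 1.613 / pi)
= 1.013345
A = sqrt(1.013345)
= 1.0067

1.0067


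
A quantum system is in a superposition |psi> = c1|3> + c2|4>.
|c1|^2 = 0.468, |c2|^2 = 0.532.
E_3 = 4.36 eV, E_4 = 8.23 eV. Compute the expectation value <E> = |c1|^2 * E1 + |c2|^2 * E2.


<E> = |c1|^2 * E1 + |c2|^2 * E2
= 0.468 * 4.36 + 0.532 * 8.23
= 2.0405 + 4.3784
= 6.4188 eV

6.4188


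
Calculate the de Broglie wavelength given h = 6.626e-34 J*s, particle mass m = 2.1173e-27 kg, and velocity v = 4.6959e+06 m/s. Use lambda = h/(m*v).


lambda = h / (m * v)
= 6.626e-34 / (2.1173e-27 * 4.6959e+06)
= 6.626e-34 / 9.9426e-21
= 6.6642e-14 m

6.6642e-14


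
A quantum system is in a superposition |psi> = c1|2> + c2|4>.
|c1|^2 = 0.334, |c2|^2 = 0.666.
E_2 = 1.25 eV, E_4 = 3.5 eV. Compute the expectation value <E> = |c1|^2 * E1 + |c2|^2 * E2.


<E> = |c1|^2 * E1 + |c2|^2 * E2
= 0.334 * 1.25 + 0.666 * 3.5
= 0.4175 + 2.331
= 2.7485 eV

2.7485


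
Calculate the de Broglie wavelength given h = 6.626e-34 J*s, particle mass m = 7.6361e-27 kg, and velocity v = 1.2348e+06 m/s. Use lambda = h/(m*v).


lambda = h / (m * v)
= 6.626e-34 / (7.6361e-27 * 1.2348e+06)
= 6.626e-34 / 9.4291e-21
= 7.0272e-14 m

7.0272e-14


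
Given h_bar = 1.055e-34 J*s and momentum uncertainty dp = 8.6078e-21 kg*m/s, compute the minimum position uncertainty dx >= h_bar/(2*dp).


dx = h_bar / (2 * dp)
= 1.055e-34 / (2 * 8.6078e-21)
= 1.055e-34 / 1.7216e-20
= 6.1282e-15 m

6.1282e-15


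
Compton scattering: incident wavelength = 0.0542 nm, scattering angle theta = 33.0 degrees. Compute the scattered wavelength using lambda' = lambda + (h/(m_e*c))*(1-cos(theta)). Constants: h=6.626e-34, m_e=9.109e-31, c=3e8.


Compton wavelength: h/(m_e*c) = 2.4247e-12 m
d_lambda = 2.4247e-12 * (1 - cos(33.0 deg))
= 2.4247e-12 * 0.161329
= 3.9118e-13 m = 0.000391 nm
lambda' = 0.0542 + 0.000391
= 0.054591 nm

0.054591


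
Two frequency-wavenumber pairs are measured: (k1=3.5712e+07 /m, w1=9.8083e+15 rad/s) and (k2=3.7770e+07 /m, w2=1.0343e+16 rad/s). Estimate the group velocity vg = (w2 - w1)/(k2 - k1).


vg = (w2 - w1) / (k2 - k1)
= (1.0343e+16 - 9.8083e+15) / (3.7770e+07 - 3.5712e+07)
= 5.3470e+14 / 2.0580e+06
= 2.5982e+08 m/s

2.5982e+08


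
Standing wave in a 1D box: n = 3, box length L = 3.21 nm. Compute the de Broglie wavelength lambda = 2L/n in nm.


lambda = 2L / n
= 2 * 3.21 / 3
= 6.42 / 3
= 2.14 nm

2.14


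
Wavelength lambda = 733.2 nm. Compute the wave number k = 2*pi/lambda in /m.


k = 2 * pi / lambda
= 6.2832 / (733.2e-9)
= 6.2832 / 7.3320e-07
= 8.5695e+06 /m

8.5695e+06


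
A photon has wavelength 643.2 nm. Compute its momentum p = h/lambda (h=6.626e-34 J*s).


p = h / lambda
= 6.626e-34 / (643.2e-9)
= 6.626e-34 / 6.4320e-07
= 1.0302e-27 kg*m/s

1.0302e-27


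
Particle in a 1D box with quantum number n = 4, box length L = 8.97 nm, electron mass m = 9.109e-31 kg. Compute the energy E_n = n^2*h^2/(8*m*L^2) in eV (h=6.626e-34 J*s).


E = n^2 * h^2 / (8 * m * L^2)
= 4^2 * (6.626e-34)^2 / (8 * 9.109e-31 * (8.97e-9)^2)
= 16 * 4.3904e-67 / (8 * 9.109e-31 * 8.0461e-17)
= 1.1981e-20 J
= 0.0748 eV

0.0748


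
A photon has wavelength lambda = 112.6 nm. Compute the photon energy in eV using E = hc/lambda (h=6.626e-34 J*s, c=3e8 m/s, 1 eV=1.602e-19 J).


E = hc / lambda
= (6.626e-34)(3e8) / (112.6e-9)
= 1.9878e-25 / 1.1260e-07
= 1.7654e-18 J
Converting to eV: 1.7654e-18 / 1.602e-19
= 11.0198 eV

11.0198


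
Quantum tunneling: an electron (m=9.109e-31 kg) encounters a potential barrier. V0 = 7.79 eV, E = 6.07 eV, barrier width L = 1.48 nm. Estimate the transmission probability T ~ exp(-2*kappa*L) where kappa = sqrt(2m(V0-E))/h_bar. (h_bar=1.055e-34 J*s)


V0 - E = 1.72 eV = 2.7554e-19 J
kappa = sqrt(2 * m * (V0-E)) / h_bar
= sqrt(2 * 9.109e-31 * 2.7554e-19) / 1.055e-34
= 6.7157e+09 /m
2*kappa*L = 2 * 6.7157e+09 * 1.48e-9
= 19.8786
T = exp(-19.8786) = 2.327276e-09

2.327276e-09


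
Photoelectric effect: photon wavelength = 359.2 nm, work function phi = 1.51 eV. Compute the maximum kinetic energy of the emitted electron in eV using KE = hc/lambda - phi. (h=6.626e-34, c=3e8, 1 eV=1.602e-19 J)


E_photon = hc / lambda
= (6.626e-34)(3e8) / (359.2e-9)
= 5.5340e-19 J
= 3.4544 eV
KE = E_photon - phi
= 3.4544 - 1.51
= 1.9444 eV

1.9444


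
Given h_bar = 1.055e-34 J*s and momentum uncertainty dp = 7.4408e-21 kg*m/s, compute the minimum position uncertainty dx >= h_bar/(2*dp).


dx = h_bar / (2 * dp)
= 1.055e-34 / (2 * 7.4408e-21)
= 1.055e-34 / 1.4882e-20
= 7.0893e-15 m

7.0893e-15


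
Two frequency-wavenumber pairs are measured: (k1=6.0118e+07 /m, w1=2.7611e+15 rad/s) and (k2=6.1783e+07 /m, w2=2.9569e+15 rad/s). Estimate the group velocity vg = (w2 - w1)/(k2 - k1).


vg = (w2 - w1) / (k2 - k1)
= (2.9569e+15 - 2.7611e+15) / (6.1783e+07 - 6.0118e+07)
= 1.9580e+14 / 1.6650e+06
= 1.1760e+08 m/s

1.1760e+08


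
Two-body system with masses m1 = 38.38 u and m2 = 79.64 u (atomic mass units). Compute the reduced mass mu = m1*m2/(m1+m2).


mu = m1 * m2 / (m1 + m2)
= 38.38 * 79.64 / (38.38 + 79.64)
= 3056.5832 / 118.02
= 25.8989 u

25.8989


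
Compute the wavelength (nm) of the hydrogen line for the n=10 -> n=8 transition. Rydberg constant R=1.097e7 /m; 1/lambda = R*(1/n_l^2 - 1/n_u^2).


1/lambda = R * (1/n_l^2 - 1/n_u^2)
= 1.097e7 * (1/8^2 - 1/10^2)
= 1.097e7 * (0.015625 - 0.01)
= 1.097e7 * 0.005625
= 6.1706e+04 /m
lambda = 1 / 6.1706e+04 = 16205.8138 nm

16205.8138


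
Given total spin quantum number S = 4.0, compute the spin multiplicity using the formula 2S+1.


Spin multiplicity = 2S + 1
= 2 * 4.0 + 1
= 8.0 + 1
= 9

9


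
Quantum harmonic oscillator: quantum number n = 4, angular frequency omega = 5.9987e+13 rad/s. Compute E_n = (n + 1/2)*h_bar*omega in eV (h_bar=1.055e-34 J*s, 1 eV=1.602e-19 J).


E = (n + 1/2) * h_bar * omega
= (4 + 0.5) * 1.055e-34 * 5.9987e+13
= 4.5 * 6.3286e-21
= 2.8479e-20 J
= 0.1778 eV

0.1778


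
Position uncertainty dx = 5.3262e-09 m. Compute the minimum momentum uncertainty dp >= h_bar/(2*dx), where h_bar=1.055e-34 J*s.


dp = h_bar / (2 * dx)
= 1.055e-34 / (2 * 5.3262e-09)
= 1.055e-34 / 1.0652e-08
= 9.9039e-27 kg*m/s

9.9039e-27


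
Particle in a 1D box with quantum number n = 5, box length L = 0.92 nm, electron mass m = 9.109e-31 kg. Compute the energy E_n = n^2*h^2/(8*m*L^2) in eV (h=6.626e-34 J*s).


E = n^2 * h^2 / (8 * m * L^2)
= 5^2 * (6.626e-34)^2 / (8 * 9.109e-31 * (0.92e-9)^2)
= 25 * 4.3904e-67 / (8 * 9.109e-31 * 8.4640e-19)
= 1.7795e-18 J
= 11.1082 eV

11.1082


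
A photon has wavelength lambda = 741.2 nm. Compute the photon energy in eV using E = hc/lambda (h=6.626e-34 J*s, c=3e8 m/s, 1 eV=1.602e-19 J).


E = hc / lambda
= (6.626e-34)(3e8) / (741.2e-9)
= 1.9878e-25 / 7.4120e-07
= 2.6819e-19 J
Converting to eV: 2.6819e-19 / 1.602e-19
= 1.6741 eV

1.6741


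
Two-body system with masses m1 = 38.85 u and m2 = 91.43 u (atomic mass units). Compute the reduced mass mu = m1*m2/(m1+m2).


mu = m1 * m2 / (m1 + m2)
= 38.85 * 91.43 / (38.85 + 91.43)
= 3552.0555 / 130.28
= 27.2648 u

27.2648


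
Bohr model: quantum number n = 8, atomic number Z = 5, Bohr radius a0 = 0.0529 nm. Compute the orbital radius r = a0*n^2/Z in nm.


r = a0 * n^2 / Z
= 0.0529 * 8^2 / 5
= 0.0529 * 64 / 5
= 0.6771 nm

0.6771


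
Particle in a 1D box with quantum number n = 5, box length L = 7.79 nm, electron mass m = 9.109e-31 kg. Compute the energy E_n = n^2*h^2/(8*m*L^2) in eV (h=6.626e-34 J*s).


E = n^2 * h^2 / (8 * m * L^2)
= 5^2 * (6.626e-34)^2 / (8 * 9.109e-31 * (7.79e-9)^2)
= 25 * 4.3904e-67 / (8 * 9.109e-31 * 6.0684e-17)
= 2.4820e-20 J
= 0.1549 eV

0.1549


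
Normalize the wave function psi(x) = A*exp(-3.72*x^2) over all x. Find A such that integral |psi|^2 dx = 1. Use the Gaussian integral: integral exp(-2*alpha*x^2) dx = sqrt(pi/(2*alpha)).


integral |psi|^2 dx = A^2 * sqrt(pi/(2*alpha)) = 1
A^2 = sqrt(2*alpha/pi)
= sqrt(2 * 3.72 / pi)
= 1.538904
A = sqrt(1.538904)
= 1.2405

1.2405


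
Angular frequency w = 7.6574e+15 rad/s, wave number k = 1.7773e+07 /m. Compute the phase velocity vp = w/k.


vp = w / k
= 7.6574e+15 / 1.7773e+07
= 4.3084e+08 m/s

4.3084e+08


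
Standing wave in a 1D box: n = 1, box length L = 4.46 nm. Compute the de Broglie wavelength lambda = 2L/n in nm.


lambda = 2L / n
= 2 * 4.46 / 1
= 8.92 / 1
= 8.92 nm

8.92


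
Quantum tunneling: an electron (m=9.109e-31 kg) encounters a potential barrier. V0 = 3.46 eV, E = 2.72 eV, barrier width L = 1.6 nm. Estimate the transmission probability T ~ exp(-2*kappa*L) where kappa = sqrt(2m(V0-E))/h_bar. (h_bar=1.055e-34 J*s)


V0 - E = 0.74 eV = 1.1855e-19 J
kappa = sqrt(2 * m * (V0-E)) / h_bar
= sqrt(2 * 9.109e-31 * 1.1855e-19) / 1.055e-34
= 4.4050e+09 /m
2*kappa*L = 2 * 4.4050e+09 * 1.6e-9
= 14.096
T = exp(-14.096) = 7.554362e-07

7.554362e-07


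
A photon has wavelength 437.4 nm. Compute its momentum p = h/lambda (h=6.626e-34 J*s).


p = h / lambda
= 6.626e-34 / (437.4e-9)
= 6.626e-34 / 4.3740e-07
= 1.5149e-27 kg*m/s

1.5149e-27


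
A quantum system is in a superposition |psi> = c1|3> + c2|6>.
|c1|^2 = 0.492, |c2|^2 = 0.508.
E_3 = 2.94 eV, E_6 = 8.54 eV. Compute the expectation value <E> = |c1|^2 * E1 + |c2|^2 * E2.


<E> = |c1|^2 * E1 + |c2|^2 * E2
= 0.492 * 2.94 + 0.508 * 8.54
= 1.4465 + 4.3383
= 5.7848 eV

5.7848


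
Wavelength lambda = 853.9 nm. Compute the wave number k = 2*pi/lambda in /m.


k = 2 * pi / lambda
= 6.2832 / (853.9e-9)
= 6.2832 / 8.5390e-07
= 7.3582e+06 /m

7.3582e+06


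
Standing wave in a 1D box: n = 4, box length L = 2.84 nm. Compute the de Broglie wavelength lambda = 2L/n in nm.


lambda = 2L / n
= 2 * 2.84 / 4
= 5.68 / 4
= 1.42 nm

1.42


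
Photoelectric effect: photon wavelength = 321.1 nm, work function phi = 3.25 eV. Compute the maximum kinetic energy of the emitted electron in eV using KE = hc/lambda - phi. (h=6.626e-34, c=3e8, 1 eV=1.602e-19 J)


E_photon = hc / lambda
= (6.626e-34)(3e8) / (321.1e-9)
= 6.1906e-19 J
= 3.8643 eV
KE = E_photon - phi
= 3.8643 - 3.25
= 0.6143 eV

0.6143


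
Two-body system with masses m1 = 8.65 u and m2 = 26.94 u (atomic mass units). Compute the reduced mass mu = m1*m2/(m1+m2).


mu = m1 * m2 / (m1 + m2)
= 8.65 * 26.94 / (8.65 + 26.94)
= 233.031 / 35.59
= 6.5477 u

6.5477


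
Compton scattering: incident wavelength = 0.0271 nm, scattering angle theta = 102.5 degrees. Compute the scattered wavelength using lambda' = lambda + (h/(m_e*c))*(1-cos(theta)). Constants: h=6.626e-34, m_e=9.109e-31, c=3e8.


Compton wavelength: h/(m_e*c) = 2.4247e-12 m
d_lambda = 2.4247e-12 * (1 - cos(102.5 deg))
= 2.4247e-12 * 1.21644
= 2.9495e-12 m = 0.00295 nm
lambda' = 0.0271 + 0.00295
= 0.03005 nm

0.03005


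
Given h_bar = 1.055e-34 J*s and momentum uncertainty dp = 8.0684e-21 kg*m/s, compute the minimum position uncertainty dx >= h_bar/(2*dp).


dx = h_bar / (2 * dp)
= 1.055e-34 / (2 * 8.0684e-21)
= 1.055e-34 / 1.6137e-20
= 6.5379e-15 m

6.5379e-15


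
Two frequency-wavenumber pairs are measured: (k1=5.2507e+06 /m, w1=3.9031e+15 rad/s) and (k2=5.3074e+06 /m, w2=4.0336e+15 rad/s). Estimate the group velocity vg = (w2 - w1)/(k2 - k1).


vg = (w2 - w1) / (k2 - k1)
= (4.0336e+15 - 3.9031e+15) / (5.3074e+06 - 5.2507e+06)
= 1.3050e+14 / 5.6700e+04
= 2.3016e+09 m/s

2.3016e+09


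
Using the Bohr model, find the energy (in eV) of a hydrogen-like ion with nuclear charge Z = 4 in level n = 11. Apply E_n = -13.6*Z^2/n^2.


E_n = -13.6 * Z^2 / n^2
= -13.6 * 4^2 / 11^2
= -13.6 * 16 / 121
= -1.7983 eV

-1.7983


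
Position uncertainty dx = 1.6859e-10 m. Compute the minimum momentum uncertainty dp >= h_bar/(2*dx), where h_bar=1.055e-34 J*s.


dp = h_bar / (2 * dx)
= 1.055e-34 / (2 * 1.6859e-10)
= 1.055e-34 / 3.3718e-10
= 3.1289e-25 kg*m/s

3.1289e-25


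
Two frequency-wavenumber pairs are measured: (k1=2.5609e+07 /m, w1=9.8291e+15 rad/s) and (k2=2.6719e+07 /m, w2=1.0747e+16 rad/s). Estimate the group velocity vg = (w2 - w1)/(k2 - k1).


vg = (w2 - w1) / (k2 - k1)
= (1.0747e+16 - 9.8291e+15) / (2.6719e+07 - 2.5609e+07)
= 9.1790e+14 / 1.1100e+06
= 8.2694e+08 m/s

8.2694e+08


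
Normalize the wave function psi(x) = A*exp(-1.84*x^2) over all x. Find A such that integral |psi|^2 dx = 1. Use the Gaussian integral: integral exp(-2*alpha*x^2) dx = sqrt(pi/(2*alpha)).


integral |psi|^2 dx = A^2 * sqrt(pi/(2*alpha)) = 1
A^2 = sqrt(2*alpha/pi)
= sqrt(2 * 1.84 / pi)
= 1.082303
A = sqrt(1.082303)
= 1.0403

1.0403


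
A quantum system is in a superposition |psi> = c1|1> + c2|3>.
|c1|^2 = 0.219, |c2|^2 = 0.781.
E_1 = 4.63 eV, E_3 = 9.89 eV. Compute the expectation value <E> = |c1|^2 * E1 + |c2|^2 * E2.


<E> = |c1|^2 * E1 + |c2|^2 * E2
= 0.219 * 4.63 + 0.781 * 9.89
= 1.014 + 7.7241
= 8.7381 eV

8.7381


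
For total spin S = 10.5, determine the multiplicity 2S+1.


Spin multiplicity = 2S + 1
= 2 * 10.5 + 1
= 21.0 + 1
= 22

22


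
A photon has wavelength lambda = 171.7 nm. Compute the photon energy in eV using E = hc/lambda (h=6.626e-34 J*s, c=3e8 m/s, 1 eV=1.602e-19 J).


E = hc / lambda
= (6.626e-34)(3e8) / (171.7e-9)
= 1.9878e-25 / 1.7170e-07
= 1.1577e-18 J
Converting to eV: 1.1577e-18 / 1.602e-19
= 7.2267 eV

7.2267


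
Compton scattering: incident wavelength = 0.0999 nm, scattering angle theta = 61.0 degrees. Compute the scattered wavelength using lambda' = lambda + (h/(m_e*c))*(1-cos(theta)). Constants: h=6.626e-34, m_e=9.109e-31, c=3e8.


Compton wavelength: h/(m_e*c) = 2.4247e-12 m
d_lambda = 2.4247e-12 * (1 - cos(61.0 deg))
= 2.4247e-12 * 0.51519
= 1.2492e-12 m = 0.001249 nm
lambda' = 0.0999 + 0.001249
= 0.101149 nm

0.101149


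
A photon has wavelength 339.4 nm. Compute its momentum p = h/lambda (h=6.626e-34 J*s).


p = h / lambda
= 6.626e-34 / (339.4e-9)
= 6.626e-34 / 3.3940e-07
= 1.9523e-27 kg*m/s

1.9523e-27


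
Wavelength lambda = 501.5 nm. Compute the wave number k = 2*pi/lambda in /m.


k = 2 * pi / lambda
= 6.2832 / (501.5e-9)
= 6.2832 / 5.0150e-07
= 1.2529e+07 /m

1.2529e+07


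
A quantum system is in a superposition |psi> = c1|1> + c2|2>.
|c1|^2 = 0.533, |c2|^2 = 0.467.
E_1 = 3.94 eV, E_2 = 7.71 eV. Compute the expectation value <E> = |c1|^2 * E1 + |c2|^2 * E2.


<E> = |c1|^2 * E1 + |c2|^2 * E2
= 0.533 * 3.94 + 0.467 * 7.71
= 2.1 + 3.6006
= 5.7006 eV

5.7006


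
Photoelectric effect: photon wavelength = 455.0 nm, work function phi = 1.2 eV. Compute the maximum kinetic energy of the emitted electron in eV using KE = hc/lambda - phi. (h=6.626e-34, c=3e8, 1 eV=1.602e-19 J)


E_photon = hc / lambda
= (6.626e-34)(3e8) / (455.0e-9)
= 4.3688e-19 J
= 2.7271 eV
KE = E_photon - phi
= 2.7271 - 1.2
= 1.5271 eV

1.5271


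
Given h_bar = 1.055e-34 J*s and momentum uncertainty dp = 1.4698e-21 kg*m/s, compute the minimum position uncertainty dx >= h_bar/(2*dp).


dx = h_bar / (2 * dp)
= 1.055e-34 / (2 * 1.4698e-21)
= 1.055e-34 / 2.9396e-21
= 3.5889e-14 m

3.5889e-14


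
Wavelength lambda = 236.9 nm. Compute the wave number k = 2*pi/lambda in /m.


k = 2 * pi / lambda
= 6.2832 / (236.9e-9)
= 6.2832 / 2.3690e-07
= 2.6523e+07 /m

2.6523e+07


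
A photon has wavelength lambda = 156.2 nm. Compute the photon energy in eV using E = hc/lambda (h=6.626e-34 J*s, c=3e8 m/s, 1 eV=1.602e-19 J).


E = hc / lambda
= (6.626e-34)(3e8) / (156.2e-9)
= 1.9878e-25 / 1.5620e-07
= 1.2726e-18 J
Converting to eV: 1.2726e-18 / 1.602e-19
= 7.9438 eV

7.9438


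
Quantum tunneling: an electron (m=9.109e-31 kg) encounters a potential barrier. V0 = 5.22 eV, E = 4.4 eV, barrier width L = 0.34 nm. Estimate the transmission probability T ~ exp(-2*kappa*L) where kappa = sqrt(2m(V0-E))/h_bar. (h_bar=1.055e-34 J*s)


V0 - E = 0.82 eV = 1.3136e-19 J
kappa = sqrt(2 * m * (V0-E)) / h_bar
= sqrt(2 * 9.109e-31 * 1.3136e-19) / 1.055e-34
= 4.6370e+09 /m
2*kappa*L = 2 * 4.6370e+09 * 0.34e-9
= 3.1532
T = exp(-3.1532) = 4.271725e-02

4.271725e-02


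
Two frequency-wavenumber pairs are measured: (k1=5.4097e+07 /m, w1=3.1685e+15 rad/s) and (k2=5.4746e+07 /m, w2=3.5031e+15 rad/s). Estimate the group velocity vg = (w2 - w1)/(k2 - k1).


vg = (w2 - w1) / (k2 - k1)
= (3.5031e+15 - 3.1685e+15) / (5.4746e+07 - 5.4097e+07)
= 3.3460e+14 / 6.4900e+05
= 5.1556e+08 m/s

5.1556e+08


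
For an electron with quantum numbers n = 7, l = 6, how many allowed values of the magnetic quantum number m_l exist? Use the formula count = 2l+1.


m_l ranges from -l to +l in integer steps
So m_l goes from -6 to +6
Count = 2l + 1 = 2*6 + 1
= 13

13


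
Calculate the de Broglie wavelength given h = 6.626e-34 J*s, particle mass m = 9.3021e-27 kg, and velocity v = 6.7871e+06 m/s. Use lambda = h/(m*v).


lambda = h / (m * v)
= 6.626e-34 / (9.3021e-27 * 6.7871e+06)
= 6.626e-34 / 6.3134e-20
= 1.0495e-14 m

1.0495e-14


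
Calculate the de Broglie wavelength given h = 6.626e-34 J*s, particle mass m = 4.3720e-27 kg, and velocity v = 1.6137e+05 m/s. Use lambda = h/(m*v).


lambda = h / (m * v)
= 6.626e-34 / (4.3720e-27 * 1.6137e+05)
= 6.626e-34 / 7.0551e-22
= 9.3918e-13 m

9.3918e-13


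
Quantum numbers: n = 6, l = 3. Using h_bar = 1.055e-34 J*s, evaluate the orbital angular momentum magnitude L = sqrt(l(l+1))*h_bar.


L = sqrt(l*(l+1)) * h_bar
= sqrt(3 * 4) * 1.055e-34
= sqrt(12) * 1.055e-34
= 3.4641 * 1.055e-34
= 3.6546e-34 J*s

3.6546e-34


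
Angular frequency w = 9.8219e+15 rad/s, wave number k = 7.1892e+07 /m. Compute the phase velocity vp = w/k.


vp = w / k
= 9.8219e+15 / 7.1892e+07
= 1.3662e+08 m/s

1.3662e+08


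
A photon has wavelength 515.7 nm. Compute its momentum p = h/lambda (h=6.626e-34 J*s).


p = h / lambda
= 6.626e-34 / (515.7e-9)
= 6.626e-34 / 5.1570e-07
= 1.2849e-27 kg*m/s

1.2849e-27


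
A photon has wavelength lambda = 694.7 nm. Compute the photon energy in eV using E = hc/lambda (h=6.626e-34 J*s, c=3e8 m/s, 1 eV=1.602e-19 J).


E = hc / lambda
= (6.626e-34)(3e8) / (694.7e-9)
= 1.9878e-25 / 6.9470e-07
= 2.8614e-19 J
Converting to eV: 2.8614e-19 / 1.602e-19
= 1.7861 eV

1.7861


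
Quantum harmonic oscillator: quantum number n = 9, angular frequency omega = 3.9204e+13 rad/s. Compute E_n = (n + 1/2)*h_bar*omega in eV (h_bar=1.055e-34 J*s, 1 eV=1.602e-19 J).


E = (n + 1/2) * h_bar * omega
= (9 + 0.5) * 1.055e-34 * 3.9204e+13
= 9.5 * 4.1360e-21
= 3.9292e-20 J
= 0.2453 eV

0.2453


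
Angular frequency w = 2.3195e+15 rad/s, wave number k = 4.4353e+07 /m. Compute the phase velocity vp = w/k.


vp = w / k
= 2.3195e+15 / 4.4353e+07
= 5.2296e+07 m/s

5.2296e+07
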